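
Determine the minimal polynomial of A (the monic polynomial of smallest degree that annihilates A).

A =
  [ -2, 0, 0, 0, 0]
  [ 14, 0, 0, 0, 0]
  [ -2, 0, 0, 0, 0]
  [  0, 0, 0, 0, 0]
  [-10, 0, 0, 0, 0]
x^2 + 2*x

The characteristic polynomial is χ_A(x) = x^4*(x + 2), so the eigenvalues are known. The minimal polynomial is
  m_A(x) = Π_λ (x − λ)^{k_λ}
where k_λ is the size of the *largest* Jordan block for λ (equivalently, the smallest k with (A − λI)^k v = 0 for every generalised eigenvector v of λ).

  λ = -2: largest Jordan block has size 1, contributing (x + 2)
  λ = 0: largest Jordan block has size 1, contributing (x − 0)

So m_A(x) = x*(x + 2) = x^2 + 2*x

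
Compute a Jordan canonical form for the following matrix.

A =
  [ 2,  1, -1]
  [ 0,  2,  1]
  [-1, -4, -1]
J_3(1)

The characteristic polynomial is
  det(x·I − A) = x^3 - 3*x^2 + 3*x - 1 = (x - 1)^3

Eigenvalues and multiplicities (the geometric multiplicity of λ is n − rank(A − λI), which equals the number of Jordan blocks for λ):
  λ = 1: algebraic multiplicity = 3, geometric multiplicity = 1

Determining the block sizes for each eigenvalue:
  λ = 1: one block (gm = 1), so the single block has size am = 3 → block sizes [3]

Assembling the blocks gives a Jordan form
J =
  [1, 1, 0]
  [0, 1, 1]
  [0, 0, 1]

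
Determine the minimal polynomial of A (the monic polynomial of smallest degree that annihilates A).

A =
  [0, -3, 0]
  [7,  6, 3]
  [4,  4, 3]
x^3 - 9*x^2 + 27*x - 27

The characteristic polynomial is χ_A(x) = (x - 3)^3, so the eigenvalues are known. The minimal polynomial is
  m_A(x) = Π_λ (x − λ)^{k_λ}
where k_λ is the size of the *largest* Jordan block for λ (equivalently, the smallest k with (A − λI)^k v = 0 for every generalised eigenvector v of λ).

  λ = 3: largest Jordan block has size 3, contributing (x − 3)^3

So m_A(x) = (x - 3)^3 = x^3 - 9*x^2 + 27*x - 27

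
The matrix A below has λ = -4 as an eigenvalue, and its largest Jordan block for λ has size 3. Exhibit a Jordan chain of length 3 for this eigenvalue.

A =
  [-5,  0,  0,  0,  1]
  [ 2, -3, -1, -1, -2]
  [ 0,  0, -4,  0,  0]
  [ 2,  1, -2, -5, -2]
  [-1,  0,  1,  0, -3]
A Jordan chain for λ = -4 of length 3:
v_1 = (1, -1, 0, -1, 1)ᵀ
v_2 = (0, -1, 0, -2, 1)ᵀ
v_3 = (0, 0, 1, 0, 0)ᵀ

Let N = A − (-4)·I. We want v_3 with N^3 v_3 = 0 but N^2 v_3 ≠ 0; then v_{j-1} := N · v_j for j = 3, …, 2.

Pick v_3 = (0, 0, 1, 0, 0)ᵀ.
Then v_2 = N · v_3 = (0, -1, 0, -2, 1)ᵀ.
Then v_1 = N · v_2 = (1, -1, 0, -1, 1)ᵀ.

Sanity check: (A − (-4)·I) v_1 = (0, 0, 0, 0, 0)ᵀ = 0. ✓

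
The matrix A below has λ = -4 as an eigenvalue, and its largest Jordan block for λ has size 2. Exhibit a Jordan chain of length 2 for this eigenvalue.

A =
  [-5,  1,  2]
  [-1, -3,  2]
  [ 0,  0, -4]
A Jordan chain for λ = -4 of length 2:
v_1 = (-1, -1, 0)ᵀ
v_2 = (1, 0, 0)ᵀ

Let N = A − (-4)·I. We want v_2 with N^2 v_2 = 0 but N^1 v_2 ≠ 0; then v_{j-1} := N · v_j for j = 2, …, 2.

Pick v_2 = (1, 0, 0)ᵀ.
Then v_1 = N · v_2 = (-1, -1, 0)ᵀ.

Sanity check: (A − (-4)·I) v_1 = (0, 0, 0)ᵀ = 0. ✓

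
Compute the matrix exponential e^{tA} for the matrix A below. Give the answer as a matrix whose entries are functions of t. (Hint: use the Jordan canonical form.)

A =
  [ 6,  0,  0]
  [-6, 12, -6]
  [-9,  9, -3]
e^{tA} =
  [exp(6*t), 0, 0]
  [-2*exp(6*t) + 2*exp(3*t), 3*exp(6*t) - 2*exp(3*t), -2*exp(6*t) + 2*exp(3*t)]
  [-3*exp(6*t) + 3*exp(3*t), 3*exp(6*t) - 3*exp(3*t), -2*exp(6*t) + 3*exp(3*t)]

Strategy: write A = P · J · P⁻¹ where J is a Jordan canonical form, so e^{tA} = P · e^{tJ} · P⁻¹, and e^{tJ} can be computed block-by-block.

A has Jordan form
J =
  [3, 0, 0]
  [0, 6, 0]
  [0, 0, 6]
(up to reordering of blocks).

Per-block formulas:
  For a 1×1 block at λ = 6: exp(t · [6]) = [e^(6t)].
  For a 1×1 block at λ = 3: exp(t · [3]) = [e^(3t)].

After assembling e^{tJ} and conjugating by P, we get:

e^{tA} =
  [exp(6*t), 0, 0]
  [-2*exp(6*t) + 2*exp(3*t), 3*exp(6*t) - 2*exp(3*t), -2*exp(6*t) + 2*exp(3*t)]
  [-3*exp(6*t) + 3*exp(3*t), 3*exp(6*t) - 3*exp(3*t), -2*exp(6*t) + 3*exp(3*t)]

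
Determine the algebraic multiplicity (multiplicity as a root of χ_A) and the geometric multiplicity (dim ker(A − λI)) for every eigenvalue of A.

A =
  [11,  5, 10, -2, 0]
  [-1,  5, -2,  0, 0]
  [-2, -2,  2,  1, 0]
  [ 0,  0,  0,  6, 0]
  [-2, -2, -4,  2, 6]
λ = 6: alg = 5, geom = 3

Step 1 — factor the characteristic polynomial to read off the algebraic multiplicities:
  χ_A(x) = (x - 6)^5

Step 2 — compute geometric multiplicities via the rank-nullity identity g(λ) = n − rank(A − λI):
  rank(A − (6)·I) = 2, so dim ker(A − (6)·I) = n − 2 = 3

Summary:
  λ = 6: algebraic multiplicity = 5, geometric multiplicity = 3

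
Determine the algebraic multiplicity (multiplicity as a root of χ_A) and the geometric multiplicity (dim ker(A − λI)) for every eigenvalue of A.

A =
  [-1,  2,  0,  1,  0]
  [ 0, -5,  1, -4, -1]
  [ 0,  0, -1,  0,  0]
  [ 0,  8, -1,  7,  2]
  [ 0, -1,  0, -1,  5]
λ = -1: alg = 3, geom = 1; λ = 4: alg = 2, geom = 1

Step 1 — factor the characteristic polynomial to read off the algebraic multiplicities:
  χ_A(x) = (x - 4)^2*(x + 1)^3

Step 2 — compute geometric multiplicities via the rank-nullity identity g(λ) = n − rank(A − λI):
  rank(A − (-1)·I) = 4, so dim ker(A − (-1)·I) = n − 4 = 1
  rank(A − (4)·I) = 4, so dim ker(A − (4)·I) = n − 4 = 1

Summary:
  λ = -1: algebraic multiplicity = 3, geometric multiplicity = 1
  λ = 4: algebraic multiplicity = 2, geometric multiplicity = 1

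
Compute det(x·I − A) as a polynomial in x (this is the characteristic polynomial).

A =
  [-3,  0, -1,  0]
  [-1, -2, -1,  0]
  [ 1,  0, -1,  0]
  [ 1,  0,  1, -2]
x^4 + 8*x^3 + 24*x^2 + 32*x + 16

Expanding det(x·I − A) (e.g. by cofactor expansion or by noting that A is similar to its Jordan form J, which has the same characteristic polynomial as A) gives
  χ_A(x) = x^4 + 8*x^3 + 24*x^2 + 32*x + 16
which factors as (x + 2)^4. The eigenvalues (with algebraic multiplicities) are λ = -2 with multiplicity 4.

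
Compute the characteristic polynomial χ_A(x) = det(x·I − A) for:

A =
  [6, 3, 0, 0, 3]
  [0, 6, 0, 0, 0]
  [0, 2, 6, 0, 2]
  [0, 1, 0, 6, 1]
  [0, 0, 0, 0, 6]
x^5 - 30*x^4 + 360*x^3 - 2160*x^2 + 6480*x - 7776

Expanding det(x·I − A) (e.g. by cofactor expansion or by noting that A is similar to its Jordan form J, which has the same characteristic polynomial as A) gives
  χ_A(x) = x^5 - 30*x^4 + 360*x^3 - 2160*x^2 + 6480*x - 7776
which factors as (x - 6)^5. The eigenvalues (with algebraic multiplicities) are λ = 6 with multiplicity 5.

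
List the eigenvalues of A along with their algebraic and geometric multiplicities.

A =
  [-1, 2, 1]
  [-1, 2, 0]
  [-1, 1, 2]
λ = 1: alg = 3, geom = 1

Step 1 — factor the characteristic polynomial to read off the algebraic multiplicities:
  χ_A(x) = (x - 1)^3

Step 2 — compute geometric multiplicities via the rank-nullity identity g(λ) = n − rank(A − λI):
  rank(A − (1)·I) = 2, so dim ker(A − (1)·I) = n − 2 = 1

Summary:
  λ = 1: algebraic multiplicity = 3, geometric multiplicity = 1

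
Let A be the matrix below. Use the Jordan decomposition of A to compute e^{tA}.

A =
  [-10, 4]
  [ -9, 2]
e^{tA} =
  [-6*t*exp(-4*t) + exp(-4*t), 4*t*exp(-4*t)]
  [-9*t*exp(-4*t), 6*t*exp(-4*t) + exp(-4*t)]

Strategy: write A = P · J · P⁻¹ where J is a Jordan canonical form, so e^{tA} = P · e^{tJ} · P⁻¹, and e^{tJ} can be computed block-by-block.

A has Jordan form
J =
  [-4,  1]
  [ 0, -4]
(up to reordering of blocks).

Per-block formulas:
  For a 2×2 Jordan block J_2(-4): exp(t · J_2(-4)) = e^(-4t)·(I + t·N), where N is the 2×2 nilpotent shift.

After assembling e^{tJ} and conjugating by P, we get:

e^{tA} =
  [-6*t*exp(-4*t) + exp(-4*t), 4*t*exp(-4*t)]
  [-9*t*exp(-4*t), 6*t*exp(-4*t) + exp(-4*t)]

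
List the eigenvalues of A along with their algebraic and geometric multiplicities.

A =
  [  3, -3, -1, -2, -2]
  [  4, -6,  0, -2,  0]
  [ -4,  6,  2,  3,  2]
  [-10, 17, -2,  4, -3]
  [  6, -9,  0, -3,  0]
λ = 0: alg = 2, geom = 1; λ = 1: alg = 3, geom = 1

Step 1 — factor the characteristic polynomial to read off the algebraic multiplicities:
  χ_A(x) = x^2*(x - 1)^3

Step 2 — compute geometric multiplicities via the rank-nullity identity g(λ) = n − rank(A − λI):
  rank(A − (0)·I) = 4, so dim ker(A − (0)·I) = n − 4 = 1
  rank(A − (1)·I) = 4, so dim ker(A − (1)·I) = n − 4 = 1

Summary:
  λ = 0: algebraic multiplicity = 2, geometric multiplicity = 1
  λ = 1: algebraic multiplicity = 3, geometric multiplicity = 1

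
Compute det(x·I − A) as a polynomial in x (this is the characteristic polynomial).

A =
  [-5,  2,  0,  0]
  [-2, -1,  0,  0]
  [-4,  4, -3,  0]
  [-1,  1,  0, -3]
x^4 + 12*x^3 + 54*x^2 + 108*x + 81

Expanding det(x·I − A) (e.g. by cofactor expansion or by noting that A is similar to its Jordan form J, which has the same characteristic polynomial as A) gives
  χ_A(x) = x^4 + 12*x^3 + 54*x^2 + 108*x + 81
which factors as (x + 3)^4. The eigenvalues (with algebraic multiplicities) are λ = -3 with multiplicity 4.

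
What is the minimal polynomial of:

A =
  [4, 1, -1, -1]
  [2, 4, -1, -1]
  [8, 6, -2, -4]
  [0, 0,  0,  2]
x^3 - 6*x^2 + 12*x - 8

The characteristic polynomial is χ_A(x) = (x - 2)^4, so the eigenvalues are known. The minimal polynomial is
  m_A(x) = Π_λ (x − λ)^{k_λ}
where k_λ is the size of the *largest* Jordan block for λ (equivalently, the smallest k with (A − λI)^k v = 0 for every generalised eigenvector v of λ).

  λ = 2: largest Jordan block has size 3, contributing (x − 2)^3

So m_A(x) = (x - 2)^3 = x^3 - 6*x^2 + 12*x - 8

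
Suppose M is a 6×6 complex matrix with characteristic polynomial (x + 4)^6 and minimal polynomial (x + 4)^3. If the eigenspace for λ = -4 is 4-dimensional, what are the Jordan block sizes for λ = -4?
Block sizes for λ = -4: [3, 1, 1, 1]

Step 1 — from the characteristic polynomial, algebraic multiplicity of λ = -4 is 6. From dim ker(M − (-4)·I) = 4, there are exactly 4 Jordan blocks for λ = -4.
Step 2 — from the minimal polynomial, the factor (x + 4)^3 tells us the largest block for λ = -4 has size 3.
Step 3 — with total size 6, 4 blocks, and largest block 3, the block sizes (in nonincreasing order) are [3, 1, 1, 1].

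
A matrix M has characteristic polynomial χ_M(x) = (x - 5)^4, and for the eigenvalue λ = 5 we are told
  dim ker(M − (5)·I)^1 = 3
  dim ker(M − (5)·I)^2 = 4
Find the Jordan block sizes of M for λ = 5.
Block sizes for λ = 5: [2, 1, 1]

From the dimensions of kernels of powers, the number of Jordan blocks of size at least j is d_j − d_{j−1} where d_j = dim ker(N^j) (with d_0 = 0). Computing the differences gives [3, 1].
The number of blocks of size exactly k is (#blocks of size ≥ k) − (#blocks of size ≥ k + 1), so the partition is: 2 block(s) of size 1, 1 block(s) of size 2.
In nonincreasing order the block sizes are [2, 1, 1].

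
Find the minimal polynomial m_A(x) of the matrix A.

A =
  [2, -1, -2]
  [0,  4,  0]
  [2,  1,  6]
x^2 - 8*x + 16

The characteristic polynomial is χ_A(x) = (x - 4)^3, so the eigenvalues are known. The minimal polynomial is
  m_A(x) = Π_λ (x − λ)^{k_λ}
where k_λ is the size of the *largest* Jordan block for λ (equivalently, the smallest k with (A − λI)^k v = 0 for every generalised eigenvector v of λ).

  λ = 4: largest Jordan block has size 2, contributing (x − 4)^2

So m_A(x) = (x - 4)^2 = x^2 - 8*x + 16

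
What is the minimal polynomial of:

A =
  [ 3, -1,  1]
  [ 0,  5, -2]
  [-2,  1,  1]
x^3 - 9*x^2 + 27*x - 27

The characteristic polynomial is χ_A(x) = (x - 3)^3, so the eigenvalues are known. The minimal polynomial is
  m_A(x) = Π_λ (x − λ)^{k_λ}
where k_λ is the size of the *largest* Jordan block for λ (equivalently, the smallest k with (A − λI)^k v = 0 for every generalised eigenvector v of λ).

  λ = 3: largest Jordan block has size 3, contributing (x − 3)^3

So m_A(x) = (x - 3)^3 = x^3 - 9*x^2 + 27*x - 27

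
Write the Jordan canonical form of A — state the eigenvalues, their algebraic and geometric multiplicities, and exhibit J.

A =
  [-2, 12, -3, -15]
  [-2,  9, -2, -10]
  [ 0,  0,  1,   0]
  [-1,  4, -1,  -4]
J_2(1) ⊕ J_1(1) ⊕ J_1(1)

The characteristic polynomial is
  det(x·I − A) = x^4 - 4*x^3 + 6*x^2 - 4*x + 1 = (x - 1)^4

Eigenvalues and multiplicities (the geometric multiplicity of λ is n − rank(A − λI), which equals the number of Jordan blocks for λ):
  λ = 1: algebraic multiplicity = 4, geometric multiplicity = 3

Determining the block sizes for each eigenvalue:
  λ = 1: 3 blocks summing to 4 forces exactly one block of size 2 and the rest size 1 → block sizes [2, 1, 1]

Assembling the blocks gives a Jordan form
J =
  [1, 1, 0, 0]
  [0, 1, 0, 0]
  [0, 0, 1, 0]
  [0, 0, 0, 1]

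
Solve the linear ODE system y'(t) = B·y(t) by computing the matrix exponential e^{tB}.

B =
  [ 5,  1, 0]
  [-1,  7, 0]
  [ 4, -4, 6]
e^{tB} =
  [-t*exp(6*t) + exp(6*t), t*exp(6*t), 0]
  [-t*exp(6*t), t*exp(6*t) + exp(6*t), 0]
  [4*t*exp(6*t), -4*t*exp(6*t), exp(6*t)]

Strategy: write B = P · J · P⁻¹ where J is a Jordan canonical form, so e^{tB} = P · e^{tJ} · P⁻¹, and e^{tJ} can be computed block-by-block.

B has Jordan form
J =
  [6, 1, 0]
  [0, 6, 0]
  [0, 0, 6]
(up to reordering of blocks).

Per-block formulas:
  For a 1×1 block at λ = 6: exp(t · [6]) = [e^(6t)].
  For a 2×2 Jordan block J_2(6): exp(t · J_2(6)) = e^(6t)·(I + t·N), where N is the 2×2 nilpotent shift.

After assembling e^{tJ} and conjugating by P, we get:

e^{tB} =
  [-t*exp(6*t) + exp(6*t), t*exp(6*t), 0]
  [-t*exp(6*t), t*exp(6*t) + exp(6*t), 0]
  [4*t*exp(6*t), -4*t*exp(6*t), exp(6*t)]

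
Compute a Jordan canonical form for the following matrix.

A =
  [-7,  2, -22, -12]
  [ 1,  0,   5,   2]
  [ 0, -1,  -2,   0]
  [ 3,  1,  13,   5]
J_3(-1) ⊕ J_1(-1)

The characteristic polynomial is
  det(x·I − A) = x^4 + 4*x^3 + 6*x^2 + 4*x + 1 = (x + 1)^4

Eigenvalues and multiplicities (the geometric multiplicity of λ is n − rank(A − λI), which equals the number of Jordan blocks for λ):
  λ = -1: algebraic multiplicity = 4, geometric multiplicity = 2

Determining the block sizes for each eigenvalue:
  λ = -1: with am = 4 and gm = 2, the partition is not yet determined (e.g. several partitions of 4 into 2 parts exist). Let N = A − (-1)·I. Computing rank(N^1) = 2, rank(N^2) = 1, rank(N^3) = 0; the number of blocks of size ≥ j is rank(N^{j−1}) − rank(N^j), giving [2, 1, 1]. So we have 1 block(s) of size 3, 1 block(s) of size 1 → block sizes [3, 1]

Assembling the blocks gives a Jordan form
J =
  [-1,  1,  0,  0]
  [ 0, -1,  1,  0]
  [ 0,  0, -1,  0]
  [ 0,  0,  0, -1]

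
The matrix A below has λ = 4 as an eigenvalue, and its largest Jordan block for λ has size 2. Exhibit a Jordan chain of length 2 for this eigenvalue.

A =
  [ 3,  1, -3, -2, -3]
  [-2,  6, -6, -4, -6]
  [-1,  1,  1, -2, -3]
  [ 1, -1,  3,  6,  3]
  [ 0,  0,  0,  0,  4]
A Jordan chain for λ = 4 of length 2:
v_1 = (-1, -2, -1, 1, 0)ᵀ
v_2 = (1, 0, 0, 0, 0)ᵀ

Let N = A − (4)·I. We want v_2 with N^2 v_2 = 0 but N^1 v_2 ≠ 0; then v_{j-1} := N · v_j for j = 2, …, 2.

Pick v_2 = (1, 0, 0, 0, 0)ᵀ.
Then v_1 = N · v_2 = (-1, -2, -1, 1, 0)ᵀ.

Sanity check: (A − (4)·I) v_1 = (0, 0, 0, 0, 0)ᵀ = 0. ✓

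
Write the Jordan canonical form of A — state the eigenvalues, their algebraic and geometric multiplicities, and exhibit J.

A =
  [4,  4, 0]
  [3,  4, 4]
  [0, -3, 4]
J_3(4)

The characteristic polynomial is
  det(x·I − A) = x^3 - 12*x^2 + 48*x - 64 = (x - 4)^3

Eigenvalues and multiplicities (the geometric multiplicity of λ is n − rank(A − λI), which equals the number of Jordan blocks for λ):
  λ = 4: algebraic multiplicity = 3, geometric multiplicity = 1

Determining the block sizes for each eigenvalue:
  λ = 4: one block (gm = 1), so the single block has size am = 3 → block sizes [3]

Assembling the blocks gives a Jordan form
J =
  [4, 1, 0]
  [0, 4, 1]
  [0, 0, 4]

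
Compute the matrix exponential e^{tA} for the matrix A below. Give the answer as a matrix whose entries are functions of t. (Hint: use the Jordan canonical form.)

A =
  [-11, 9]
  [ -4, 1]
e^{tA} =
  [-6*t*exp(-5*t) + exp(-5*t), 9*t*exp(-5*t)]
  [-4*t*exp(-5*t), 6*t*exp(-5*t) + exp(-5*t)]

Strategy: write A = P · J · P⁻¹ where J is a Jordan canonical form, so e^{tA} = P · e^{tJ} · P⁻¹, and e^{tJ} can be computed block-by-block.

A has Jordan form
J =
  [-5,  1]
  [ 0, -5]
(up to reordering of blocks).

Per-block formulas:
  For a 2×2 Jordan block J_2(-5): exp(t · J_2(-5)) = e^(-5t)·(I + t·N), where N is the 2×2 nilpotent shift.

After assembling e^{tJ} and conjugating by P, we get:

e^{tA} =
  [-6*t*exp(-5*t) + exp(-5*t), 9*t*exp(-5*t)]
  [-4*t*exp(-5*t), 6*t*exp(-5*t) + exp(-5*t)]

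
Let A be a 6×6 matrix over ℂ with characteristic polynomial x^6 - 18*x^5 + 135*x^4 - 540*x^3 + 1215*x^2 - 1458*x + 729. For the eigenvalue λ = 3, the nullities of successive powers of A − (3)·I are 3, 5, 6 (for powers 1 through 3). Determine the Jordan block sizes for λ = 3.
Block sizes for λ = 3: [3, 2, 1]

From the dimensions of kernels of powers, the number of Jordan blocks of size at least j is d_j − d_{j−1} where d_j = dim ker(N^j) (with d_0 = 0). Computing the differences gives [3, 2, 1].
The number of blocks of size exactly k is (#blocks of size ≥ k) − (#blocks of size ≥ k + 1), so the partition is: 1 block(s) of size 1, 1 block(s) of size 2, 1 block(s) of size 3.
In nonincreasing order the block sizes are [3, 2, 1].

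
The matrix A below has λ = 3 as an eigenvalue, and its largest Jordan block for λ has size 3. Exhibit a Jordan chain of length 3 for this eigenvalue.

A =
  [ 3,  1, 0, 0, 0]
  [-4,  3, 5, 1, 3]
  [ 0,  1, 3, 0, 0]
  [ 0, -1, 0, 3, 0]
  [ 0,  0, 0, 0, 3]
A Jordan chain for λ = 3 of length 3:
v_1 = (-4, 0, -4, 4, 0)ᵀ
v_2 = (0, -4, 0, 0, 0)ᵀ
v_3 = (1, 0, 0, 0, 0)ᵀ

Let N = A − (3)·I. We want v_3 with N^3 v_3 = 0 but N^2 v_3 ≠ 0; then v_{j-1} := N · v_j for j = 3, …, 2.

Pick v_3 = (1, 0, 0, 0, 0)ᵀ.
Then v_2 = N · v_3 = (0, -4, 0, 0, 0)ᵀ.
Then v_1 = N · v_2 = (-4, 0, -4, 4, 0)ᵀ.

Sanity check: (A − (3)·I) v_1 = (0, 0, 0, 0, 0)ᵀ = 0. ✓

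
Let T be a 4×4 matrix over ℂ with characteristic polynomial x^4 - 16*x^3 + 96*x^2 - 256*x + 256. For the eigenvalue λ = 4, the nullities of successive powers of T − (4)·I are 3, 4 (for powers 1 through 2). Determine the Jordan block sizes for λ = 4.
Block sizes for λ = 4: [2, 1, 1]

From the dimensions of kernels of powers, the number of Jordan blocks of size at least j is d_j − d_{j−1} where d_j = dim ker(N^j) (with d_0 = 0). Computing the differences gives [3, 1].
The number of blocks of size exactly k is (#blocks of size ≥ k) − (#blocks of size ≥ k + 1), so the partition is: 2 block(s) of size 1, 1 block(s) of size 2.
In nonincreasing order the block sizes are [2, 1, 1].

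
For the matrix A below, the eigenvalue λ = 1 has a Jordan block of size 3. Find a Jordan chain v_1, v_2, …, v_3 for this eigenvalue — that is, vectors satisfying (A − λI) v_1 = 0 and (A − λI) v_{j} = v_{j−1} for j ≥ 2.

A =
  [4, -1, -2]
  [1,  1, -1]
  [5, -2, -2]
A Jordan chain for λ = 1 of length 3:
v_1 = (-2, -2, -2)ᵀ
v_2 = (3, 1, 5)ᵀ
v_3 = (1, 0, 0)ᵀ

Let N = A − (1)·I. We want v_3 with N^3 v_3 = 0 but N^2 v_3 ≠ 0; then v_{j-1} := N · v_j for j = 3, …, 2.

Pick v_3 = (1, 0, 0)ᵀ.
Then v_2 = N · v_3 = (3, 1, 5)ᵀ.
Then v_1 = N · v_2 = (-2, -2, -2)ᵀ.

Sanity check: (A − (1)·I) v_1 = (0, 0, 0)ᵀ = 0. ✓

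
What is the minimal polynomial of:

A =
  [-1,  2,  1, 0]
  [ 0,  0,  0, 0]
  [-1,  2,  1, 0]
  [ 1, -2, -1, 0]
x^2

The characteristic polynomial is χ_A(x) = x^4, so the eigenvalues are known. The minimal polynomial is
  m_A(x) = Π_λ (x − λ)^{k_λ}
where k_λ is the size of the *largest* Jordan block for λ (equivalently, the smallest k with (A − λI)^k v = 0 for every generalised eigenvector v of λ).

  λ = 0: largest Jordan block has size 2, contributing (x − 0)^2

So m_A(x) = x^2 = x^2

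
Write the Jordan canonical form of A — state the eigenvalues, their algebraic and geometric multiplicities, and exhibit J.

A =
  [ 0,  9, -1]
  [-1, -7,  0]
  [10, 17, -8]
J_3(-5)

The characteristic polynomial is
  det(x·I − A) = x^3 + 15*x^2 + 75*x + 125 = (x + 5)^3

Eigenvalues and multiplicities (the geometric multiplicity of λ is n − rank(A − λI), which equals the number of Jordan blocks for λ):
  λ = -5: algebraic multiplicity = 3, geometric multiplicity = 1

Determining the block sizes for each eigenvalue:
  λ = -5: one block (gm = 1), so the single block has size am = 3 → block sizes [3]

Assembling the blocks gives a Jordan form
J =
  [-5,  1,  0]
  [ 0, -5,  1]
  [ 0,  0, -5]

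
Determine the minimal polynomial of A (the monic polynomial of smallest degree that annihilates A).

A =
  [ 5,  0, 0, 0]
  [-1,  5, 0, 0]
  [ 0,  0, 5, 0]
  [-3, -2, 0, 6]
x^3 - 16*x^2 + 85*x - 150

The characteristic polynomial is χ_A(x) = (x - 6)*(x - 5)^3, so the eigenvalues are known. The minimal polynomial is
  m_A(x) = Π_λ (x − λ)^{k_λ}
where k_λ is the size of the *largest* Jordan block for λ (equivalently, the smallest k with (A − λI)^k v = 0 for every generalised eigenvector v of λ).

  λ = 5: largest Jordan block has size 2, contributing (x − 5)^2
  λ = 6: largest Jordan block has size 1, contributing (x − 6)

So m_A(x) = (x - 6)*(x - 5)^2 = x^3 - 16*x^2 + 85*x - 150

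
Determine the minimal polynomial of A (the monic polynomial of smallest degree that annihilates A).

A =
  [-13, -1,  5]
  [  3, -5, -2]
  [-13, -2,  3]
x^3 + 15*x^2 + 75*x + 125

The characteristic polynomial is χ_A(x) = (x + 5)^3, so the eigenvalues are known. The minimal polynomial is
  m_A(x) = Π_λ (x − λ)^{k_λ}
where k_λ is the size of the *largest* Jordan block for λ (equivalently, the smallest k with (A − λI)^k v = 0 for every generalised eigenvector v of λ).

  λ = -5: largest Jordan block has size 3, contributing (x + 5)^3

So m_A(x) = (x + 5)^3 = x^3 + 15*x^2 + 75*x + 125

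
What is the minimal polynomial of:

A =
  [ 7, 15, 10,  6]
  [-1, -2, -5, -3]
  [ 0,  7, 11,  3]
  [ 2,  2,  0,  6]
x^3 - 16*x^2 + 85*x - 150

The characteristic polynomial is χ_A(x) = (x - 6)^2*(x - 5)^2, so the eigenvalues are known. The minimal polynomial is
  m_A(x) = Π_λ (x − λ)^{k_λ}
where k_λ is the size of the *largest* Jordan block for λ (equivalently, the smallest k with (A − λI)^k v = 0 for every generalised eigenvector v of λ).

  λ = 5: largest Jordan block has size 2, contributing (x − 5)^2
  λ = 6: largest Jordan block has size 1, contributing (x − 6)

So m_A(x) = (x - 6)*(x - 5)^2 = x^3 - 16*x^2 + 85*x - 150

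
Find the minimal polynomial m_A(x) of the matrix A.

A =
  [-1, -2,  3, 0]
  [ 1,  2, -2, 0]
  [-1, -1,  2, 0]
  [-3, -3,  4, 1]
x^3 - 3*x^2 + 3*x - 1

The characteristic polynomial is χ_A(x) = (x - 1)^4, so the eigenvalues are known. The minimal polynomial is
  m_A(x) = Π_λ (x − λ)^{k_λ}
where k_λ is the size of the *largest* Jordan block for λ (equivalently, the smallest k with (A − λI)^k v = 0 for every generalised eigenvector v of λ).

  λ = 1: largest Jordan block has size 3, contributing (x − 1)^3

So m_A(x) = (x - 1)^3 = x^3 - 3*x^2 + 3*x - 1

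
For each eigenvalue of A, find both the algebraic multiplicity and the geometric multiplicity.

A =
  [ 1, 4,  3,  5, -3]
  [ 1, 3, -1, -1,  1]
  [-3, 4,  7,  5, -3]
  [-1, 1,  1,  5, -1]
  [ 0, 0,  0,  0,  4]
λ = 4: alg = 5, geom = 3

Step 1 — factor the characteristic polynomial to read off the algebraic multiplicities:
  χ_A(x) = (x - 4)^5

Step 2 — compute geometric multiplicities via the rank-nullity identity g(λ) = n − rank(A − λI):
  rank(A − (4)·I) = 2, so dim ker(A − (4)·I) = n − 2 = 3

Summary:
  λ = 4: algebraic multiplicity = 5, geometric multiplicity = 3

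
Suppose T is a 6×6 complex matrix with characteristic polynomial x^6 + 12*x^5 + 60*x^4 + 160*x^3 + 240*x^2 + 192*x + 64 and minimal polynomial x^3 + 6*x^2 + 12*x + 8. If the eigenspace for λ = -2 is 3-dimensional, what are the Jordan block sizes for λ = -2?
Block sizes for λ = -2: [3, 2, 1]

Step 1 — from the characteristic polynomial, algebraic multiplicity of λ = -2 is 6. From dim ker(T − (-2)·I) = 3, there are exactly 3 Jordan blocks for λ = -2.
Step 2 — from the minimal polynomial, the factor (x + 2)^3 tells us the largest block for λ = -2 has size 3.
Step 3 — with total size 6, 3 blocks, and largest block 3, the block sizes (in nonincreasing order) are [3, 2, 1].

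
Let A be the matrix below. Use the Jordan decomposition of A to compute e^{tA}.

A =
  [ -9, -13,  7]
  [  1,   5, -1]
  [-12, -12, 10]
e^{tA} =
  [-t*exp(4*t) - exp(4*t) + 2*exp(-2*t), -t*exp(4*t) - 2*exp(4*t) + 2*exp(-2*t), t*exp(4*t) + exp(4*t) - exp(-2*t)]
  [t*exp(4*t), t*exp(4*t) + exp(4*t), -t*exp(4*t)]
  [-2*exp(4*t) + 2*exp(-2*t), -2*exp(4*t) + 2*exp(-2*t), 2*exp(4*t) - exp(-2*t)]

Strategy: write A = P · J · P⁻¹ where J is a Jordan canonical form, so e^{tA} = P · e^{tJ} · P⁻¹, and e^{tJ} can be computed block-by-block.

A has Jordan form
J =
  [-2, 0, 0]
  [ 0, 4, 1]
  [ 0, 0, 4]
(up to reordering of blocks).

Per-block formulas:
  For a 2×2 Jordan block J_2(4): exp(t · J_2(4)) = e^(4t)·(I + t·N), where N is the 2×2 nilpotent shift.
  For a 1×1 block at λ = -2: exp(t · [-2]) = [e^(-2t)].

After assembling e^{tJ} and conjugating by P, we get:

e^{tA} =
  [-t*exp(4*t) - exp(4*t) + 2*exp(-2*t), -t*exp(4*t) - 2*exp(4*t) + 2*exp(-2*t), t*exp(4*t) + exp(4*t) - exp(-2*t)]
  [t*exp(4*t), t*exp(4*t) + exp(4*t), -t*exp(4*t)]
  [-2*exp(4*t) + 2*exp(-2*t), -2*exp(4*t) + 2*exp(-2*t), 2*exp(4*t) - exp(-2*t)]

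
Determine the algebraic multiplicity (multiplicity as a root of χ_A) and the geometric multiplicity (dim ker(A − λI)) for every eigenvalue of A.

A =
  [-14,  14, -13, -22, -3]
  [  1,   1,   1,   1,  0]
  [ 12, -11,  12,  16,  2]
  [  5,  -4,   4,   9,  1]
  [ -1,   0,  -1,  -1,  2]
λ = 2: alg = 5, geom = 2

Step 1 — factor the characteristic polynomial to read off the algebraic multiplicities:
  χ_A(x) = (x - 2)^5

Step 2 — compute geometric multiplicities via the rank-nullity identity g(λ) = n − rank(A − λI):
  rank(A − (2)·I) = 3, so dim ker(A − (2)·I) = n − 3 = 2

Summary:
  λ = 2: algebraic multiplicity = 5, geometric multiplicity = 2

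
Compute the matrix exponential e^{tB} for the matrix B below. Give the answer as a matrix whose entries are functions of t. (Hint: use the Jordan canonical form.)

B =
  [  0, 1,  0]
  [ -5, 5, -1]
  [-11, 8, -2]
e^{tB} =
  [-2*t^2*exp(t) - t*exp(t) + exp(t), 3*t^2*exp(t)/2 + t*exp(t), -t^2*exp(t)/2]
  [-2*t^2*exp(t) - 5*t*exp(t), 3*t^2*exp(t)/2 + 4*t*exp(t) + exp(t), -t^2*exp(t)/2 - t*exp(t)]
  [2*t^2*exp(t) - 11*t*exp(t), -3*t^2*exp(t)/2 + 8*t*exp(t), t^2*exp(t)/2 - 3*t*exp(t) + exp(t)]

Strategy: write B = P · J · P⁻¹ where J is a Jordan canonical form, so e^{tB} = P · e^{tJ} · P⁻¹, and e^{tJ} can be computed block-by-block.

B has Jordan form
J =
  [1, 1, 0]
  [0, 1, 1]
  [0, 0, 1]
(up to reordering of blocks).

Per-block formulas:
  For a 3×3 Jordan block J_3(1): exp(t · J_3(1)) = e^(1t)·(I + t·N + (t^2/2)·N^2), where N is the 3×3 nilpotent shift.

After assembling e^{tJ} and conjugating by P, we get:

e^{tB} =
  [-2*t^2*exp(t) - t*exp(t) + exp(t), 3*t^2*exp(t)/2 + t*exp(t), -t^2*exp(t)/2]
  [-2*t^2*exp(t) - 5*t*exp(t), 3*t^2*exp(t)/2 + 4*t*exp(t) + exp(t), -t^2*exp(t)/2 - t*exp(t)]
  [2*t^2*exp(t) - 11*t*exp(t), -3*t^2*exp(t)/2 + 8*t*exp(t), t^2*exp(t)/2 - 3*t*exp(t) + exp(t)]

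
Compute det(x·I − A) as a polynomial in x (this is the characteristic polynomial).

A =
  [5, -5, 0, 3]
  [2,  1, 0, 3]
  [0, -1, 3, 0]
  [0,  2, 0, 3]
x^4 - 12*x^3 + 54*x^2 - 108*x + 81

Expanding det(x·I − A) (e.g. by cofactor expansion or by noting that A is similar to its Jordan form J, which has the same characteristic polynomial as A) gives
  χ_A(x) = x^4 - 12*x^3 + 54*x^2 - 108*x + 81
which factors as (x - 3)^4. The eigenvalues (with algebraic multiplicities) are λ = 3 with multiplicity 4.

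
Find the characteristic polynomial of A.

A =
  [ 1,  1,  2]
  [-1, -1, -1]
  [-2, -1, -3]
x^3 + 3*x^2 + 3*x + 1

Expanding det(x·I − A) (e.g. by cofactor expansion or by noting that A is similar to its Jordan form J, which has the same characteristic polynomial as A) gives
  χ_A(x) = x^3 + 3*x^2 + 3*x + 1
which factors as (x + 1)^3. The eigenvalues (with algebraic multiplicities) are λ = -1 with multiplicity 3.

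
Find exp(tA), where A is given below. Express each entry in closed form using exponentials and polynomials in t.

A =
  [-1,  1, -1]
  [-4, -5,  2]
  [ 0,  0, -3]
e^{tA} =
  [2*t*exp(-3*t) + exp(-3*t), t*exp(-3*t), -t*exp(-3*t)]
  [-4*t*exp(-3*t), -2*t*exp(-3*t) + exp(-3*t), 2*t*exp(-3*t)]
  [0, 0, exp(-3*t)]

Strategy: write A = P · J · P⁻¹ where J is a Jordan canonical form, so e^{tA} = P · e^{tJ} · P⁻¹, and e^{tJ} can be computed block-by-block.

A has Jordan form
J =
  [-3,  1,  0]
  [ 0, -3,  0]
  [ 0,  0, -3]
(up to reordering of blocks).

Per-block formulas:
  For a 1×1 block at λ = -3: exp(t · [-3]) = [e^(-3t)].
  For a 2×2 Jordan block J_2(-3): exp(t · J_2(-3)) = e^(-3t)·(I + t·N), where N is the 2×2 nilpotent shift.

After assembling e^{tJ} and conjugating by P, we get:

e^{tA} =
  [2*t*exp(-3*t) + exp(-3*t), t*exp(-3*t), -t*exp(-3*t)]
  [-4*t*exp(-3*t), -2*t*exp(-3*t) + exp(-3*t), 2*t*exp(-3*t)]
  [0, 0, exp(-3*t)]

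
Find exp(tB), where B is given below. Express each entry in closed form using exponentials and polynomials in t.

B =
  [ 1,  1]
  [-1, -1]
e^{tB} =
  [t + 1, t]
  [-t, 1 - t]

Strategy: write B = P · J · P⁻¹ where J is a Jordan canonical form, so e^{tB} = P · e^{tJ} · P⁻¹, and e^{tJ} can be computed block-by-block.

B has Jordan form
J =
  [0, 1]
  [0, 0]
(up to reordering of blocks).

Per-block formulas:
  For a 2×2 Jordan block J_2(0): exp(t · J_2(0)) = e^(0t)·(I + t·N), where N is the 2×2 nilpotent shift.

After assembling e^{tJ} and conjugating by P, we get:

e^{tB} =
  [t + 1, t]
  [-t, 1 - t]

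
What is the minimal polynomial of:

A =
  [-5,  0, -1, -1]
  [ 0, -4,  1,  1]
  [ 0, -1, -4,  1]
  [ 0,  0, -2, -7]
x^3 + 15*x^2 + 75*x + 125

The characteristic polynomial is χ_A(x) = (x + 5)^4, so the eigenvalues are known. The minimal polynomial is
  m_A(x) = Π_λ (x − λ)^{k_λ}
where k_λ is the size of the *largest* Jordan block for λ (equivalently, the smallest k with (A − λI)^k v = 0 for every generalised eigenvector v of λ).

  λ = -5: largest Jordan block has size 3, contributing (x + 5)^3

So m_A(x) = (x + 5)^3 = x^3 + 15*x^2 + 75*x + 125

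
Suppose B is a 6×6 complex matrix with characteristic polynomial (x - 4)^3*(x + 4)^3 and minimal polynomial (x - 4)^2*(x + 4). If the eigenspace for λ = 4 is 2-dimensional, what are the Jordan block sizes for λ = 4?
Block sizes for λ = 4: [2, 1]

Step 1 — from the characteristic polynomial, algebraic multiplicity of λ = 4 is 3. From dim ker(B − (4)·I) = 2, there are exactly 2 Jordan blocks for λ = 4.
Step 2 — from the minimal polynomial, the factor (x − 4)^2 tells us the largest block for λ = 4 has size 2.
Step 3 — with total size 3, 2 blocks, and largest block 2, the block sizes (in nonincreasing order) are [2, 1].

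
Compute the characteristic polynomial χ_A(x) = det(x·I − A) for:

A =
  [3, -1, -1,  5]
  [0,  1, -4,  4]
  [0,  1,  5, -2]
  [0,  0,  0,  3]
x^4 - 12*x^3 + 54*x^2 - 108*x + 81

Expanding det(x·I − A) (e.g. by cofactor expansion or by noting that A is similar to its Jordan form J, which has the same characteristic polynomial as A) gives
  χ_A(x) = x^4 - 12*x^3 + 54*x^2 - 108*x + 81
which factors as (x - 3)^4. The eigenvalues (with algebraic multiplicities) are λ = 3 with multiplicity 4.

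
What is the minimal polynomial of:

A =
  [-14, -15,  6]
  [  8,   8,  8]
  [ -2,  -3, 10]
x^3 - 4*x^2 - 16*x + 64

The characteristic polynomial is χ_A(x) = (x - 4)^2*(x + 4), so the eigenvalues are known. The minimal polynomial is
  m_A(x) = Π_λ (x − λ)^{k_λ}
where k_λ is the size of the *largest* Jordan block for λ (equivalently, the smallest k with (A − λI)^k v = 0 for every generalised eigenvector v of λ).

  λ = -4: largest Jordan block has size 1, contributing (x + 4)
  λ = 4: largest Jordan block has size 2, contributing (x − 4)^2

So m_A(x) = (x - 4)^2*(x + 4) = x^3 - 4*x^2 - 16*x + 64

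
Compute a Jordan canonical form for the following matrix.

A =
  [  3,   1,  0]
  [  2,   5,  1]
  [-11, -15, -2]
J_3(2)

The characteristic polynomial is
  det(x·I − A) = x^3 - 6*x^2 + 12*x - 8 = (x - 2)^3

Eigenvalues and multiplicities (the geometric multiplicity of λ is n − rank(A − λI), which equals the number of Jordan blocks for λ):
  λ = 2: algebraic multiplicity = 3, geometric multiplicity = 1

Determining the block sizes for each eigenvalue:
  λ = 2: one block (gm = 1), so the single block has size am = 3 → block sizes [3]

Assembling the blocks gives a Jordan form
J =
  [2, 1, 0]
  [0, 2, 1]
  [0, 0, 2]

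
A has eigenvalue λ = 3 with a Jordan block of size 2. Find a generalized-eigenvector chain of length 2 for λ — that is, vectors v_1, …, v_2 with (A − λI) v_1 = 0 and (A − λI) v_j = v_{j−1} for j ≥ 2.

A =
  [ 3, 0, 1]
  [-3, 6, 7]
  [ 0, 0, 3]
A Jordan chain for λ = 3 of length 2:
v_1 = (1, 1, 0)ᵀ
v_2 = (2, 0, 1)ᵀ

Let N = A − (3)·I. We want v_2 with N^2 v_2 = 0 but N^1 v_2 ≠ 0; then v_{j-1} := N · v_j for j = 2, …, 2.

Pick v_2 = (2, 0, 1)ᵀ.
Then v_1 = N · v_2 = (1, 1, 0)ᵀ.

Sanity check: (A − (3)·I) v_1 = (0, 0, 0)ᵀ = 0. ✓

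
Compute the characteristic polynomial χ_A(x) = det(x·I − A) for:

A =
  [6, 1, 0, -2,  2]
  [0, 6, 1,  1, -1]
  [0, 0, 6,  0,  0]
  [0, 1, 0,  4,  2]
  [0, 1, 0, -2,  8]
x^5 - 30*x^4 + 360*x^3 - 2160*x^2 + 6480*x - 7776

Expanding det(x·I − A) (e.g. by cofactor expansion or by noting that A is similar to its Jordan form J, which has the same characteristic polynomial as A) gives
  χ_A(x) = x^5 - 30*x^4 + 360*x^3 - 2160*x^2 + 6480*x - 7776
which factors as (x - 6)^5. The eigenvalues (with algebraic multiplicities) are λ = 6 with multiplicity 5.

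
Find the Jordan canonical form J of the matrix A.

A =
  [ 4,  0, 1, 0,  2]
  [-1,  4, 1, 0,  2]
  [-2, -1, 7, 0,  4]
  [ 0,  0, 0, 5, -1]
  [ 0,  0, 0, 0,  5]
J_3(5) ⊕ J_2(5)

The characteristic polynomial is
  det(x·I − A) = x^5 - 25*x^4 + 250*x^3 - 1250*x^2 + 3125*x - 3125 = (x - 5)^5

Eigenvalues and multiplicities (the geometric multiplicity of λ is n − rank(A − λI), which equals the number of Jordan blocks for λ):
  λ = 5: algebraic multiplicity = 5, geometric multiplicity = 2

Determining the block sizes for each eigenvalue:
  λ = 5: with am = 5 and gm = 2, the partition is not yet determined (e.g. several partitions of 5 into 2 parts exist). Let N = A − (5)·I. Computing rank(N^1) = 3, rank(N^2) = 1, rank(N^3) = 0; the number of blocks of size ≥ j is rank(N^{j−1}) − rank(N^j), giving [2, 2, 1]. So we have 1 block(s) of size 3, 1 block(s) of size 2 → block sizes [3, 2]

Assembling the blocks gives a Jordan form
J =
  [5, 1, 0, 0, 0]
  [0, 5, 1, 0, 0]
  [0, 0, 5, 0, 0]
  [0, 0, 0, 5, 1]
  [0, 0, 0, 0, 5]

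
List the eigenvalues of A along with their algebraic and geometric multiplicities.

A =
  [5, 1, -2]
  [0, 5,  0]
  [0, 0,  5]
λ = 5: alg = 3, geom = 2

Step 1 — factor the characteristic polynomial to read off the algebraic multiplicities:
  χ_A(x) = (x - 5)^3

Step 2 — compute geometric multiplicities via the rank-nullity identity g(λ) = n − rank(A − λI):
  rank(A − (5)·I) = 1, so dim ker(A − (5)·I) = n − 1 = 2

Summary:
  λ = 5: algebraic multiplicity = 3, geometric multiplicity = 2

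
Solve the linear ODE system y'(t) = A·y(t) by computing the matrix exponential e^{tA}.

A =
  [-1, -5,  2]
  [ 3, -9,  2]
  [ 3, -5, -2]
e^{tA} =
  [3*t*exp(-4*t) + exp(-4*t), -5*t*exp(-4*t), 2*t*exp(-4*t)]
  [3*t*exp(-4*t), -5*t*exp(-4*t) + exp(-4*t), 2*t*exp(-4*t)]
  [3*t*exp(-4*t), -5*t*exp(-4*t), 2*t*exp(-4*t) + exp(-4*t)]

Strategy: write A = P · J · P⁻¹ where J is a Jordan canonical form, so e^{tA} = P · e^{tJ} · P⁻¹, and e^{tJ} can be computed block-by-block.

A has Jordan form
J =
  [-4,  1,  0]
  [ 0, -4,  0]
  [ 0,  0, -4]
(up to reordering of blocks).

Per-block formulas:
  For a 2×2 Jordan block J_2(-4): exp(t · J_2(-4)) = e^(-4t)·(I + t·N), where N is the 2×2 nilpotent shift.
  For a 1×1 block at λ = -4: exp(t · [-4]) = [e^(-4t)].

After assembling e^{tJ} and conjugating by P, we get:

e^{tA} =
  [3*t*exp(-4*t) + exp(-4*t), -5*t*exp(-4*t), 2*t*exp(-4*t)]
  [3*t*exp(-4*t), -5*t*exp(-4*t) + exp(-4*t), 2*t*exp(-4*t)]
  [3*t*exp(-4*t), -5*t*exp(-4*t), 2*t*exp(-4*t) + exp(-4*t)]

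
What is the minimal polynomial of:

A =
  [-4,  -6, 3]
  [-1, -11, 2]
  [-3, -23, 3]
x^3 + 12*x^2 + 48*x + 64

The characteristic polynomial is χ_A(x) = (x + 4)^3, so the eigenvalues are known. The minimal polynomial is
  m_A(x) = Π_λ (x − λ)^{k_λ}
where k_λ is the size of the *largest* Jordan block for λ (equivalently, the smallest k with (A − λI)^k v = 0 for every generalised eigenvector v of λ).

  λ = -4: largest Jordan block has size 3, contributing (x + 4)^3

So m_A(x) = (x + 4)^3 = x^3 + 12*x^2 + 48*x + 64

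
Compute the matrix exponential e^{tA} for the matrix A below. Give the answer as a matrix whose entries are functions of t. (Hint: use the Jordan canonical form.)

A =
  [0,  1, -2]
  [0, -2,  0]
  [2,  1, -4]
e^{tA} =
  [2*t*exp(-2*t) + exp(-2*t), t*exp(-2*t), -2*t*exp(-2*t)]
  [0, exp(-2*t), 0]
  [2*t*exp(-2*t), t*exp(-2*t), -2*t*exp(-2*t) + exp(-2*t)]

Strategy: write A = P · J · P⁻¹ where J is a Jordan canonical form, so e^{tA} = P · e^{tJ} · P⁻¹, and e^{tJ} can be computed block-by-block.

A has Jordan form
J =
  [-2,  1,  0]
  [ 0, -2,  0]
  [ 0,  0, -2]
(up to reordering of blocks).

Per-block formulas:
  For a 2×2 Jordan block J_2(-2): exp(t · J_2(-2)) = e^(-2t)·(I + t·N), where N is the 2×2 nilpotent shift.
  For a 1×1 block at λ = -2: exp(t · [-2]) = [e^(-2t)].

After assembling e^{tJ} and conjugating by P, we get:

e^{tA} =
  [2*t*exp(-2*t) + exp(-2*t), t*exp(-2*t), -2*t*exp(-2*t)]
  [0, exp(-2*t), 0]
  [2*t*exp(-2*t), t*exp(-2*t), -2*t*exp(-2*t) + exp(-2*t)]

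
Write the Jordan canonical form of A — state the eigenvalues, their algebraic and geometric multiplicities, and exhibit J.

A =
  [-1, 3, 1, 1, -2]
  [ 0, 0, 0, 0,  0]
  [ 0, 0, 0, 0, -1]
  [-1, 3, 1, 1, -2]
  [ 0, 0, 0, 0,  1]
J_2(0) ⊕ J_1(0) ⊕ J_1(0) ⊕ J_1(1)

The characteristic polynomial is
  det(x·I − A) = x^5 - x^4 = x^4*(x - 1)

Eigenvalues and multiplicities (the geometric multiplicity of λ is n − rank(A − λI), which equals the number of Jordan blocks for λ):
  λ = 0: algebraic multiplicity = 4, geometric multiplicity = 3
  λ = 1: algebraic multiplicity = 1, geometric multiplicity = 1

Determining the block sizes for each eigenvalue:
  λ = 0: 3 blocks summing to 4 forces exactly one block of size 2 and the rest size 1 → block sizes [2, 1, 1]
  λ = 1: one block (gm = 1), so the single block has size am = 1 → block sizes [1]

Assembling the blocks gives a Jordan form
J =
  [0, 1, 0, 0, 0]
  [0, 0, 0, 0, 0]
  [0, 0, 0, 0, 0]
  [0, 0, 0, 0, 0]
  [0, 0, 0, 0, 1]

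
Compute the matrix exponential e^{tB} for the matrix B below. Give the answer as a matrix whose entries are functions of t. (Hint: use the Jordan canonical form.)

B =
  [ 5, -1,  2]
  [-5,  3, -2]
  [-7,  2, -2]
e^{tB} =
  [3*t*exp(2*t) + exp(2*t), -t*exp(2*t), 2*t*exp(2*t)]
  [-3*t^2*exp(2*t) - 5*t*exp(2*t), t^2*exp(2*t) + t*exp(2*t) + exp(2*t), -2*t^2*exp(2*t) - 2*t*exp(2*t)]
  [-3*t^2*exp(2*t)/2 - 7*t*exp(2*t), t^2*exp(2*t)/2 + 2*t*exp(2*t), -t^2*exp(2*t) - 4*t*exp(2*t) + exp(2*t)]

Strategy: write B = P · J · P⁻¹ where J is a Jordan canonical form, so e^{tB} = P · e^{tJ} · P⁻¹, and e^{tJ} can be computed block-by-block.

B has Jordan form
J =
  [2, 1, 0]
  [0, 2, 1]
  [0, 0, 2]
(up to reordering of blocks).

Per-block formulas:
  For a 3×3 Jordan block J_3(2): exp(t · J_3(2)) = e^(2t)·(I + t·N + (t^2/2)·N^2), where N is the 3×3 nilpotent shift.

After assembling e^{tJ} and conjugating by P, we get:

e^{tB} =
  [3*t*exp(2*t) + exp(2*t), -t*exp(2*t), 2*t*exp(2*t)]
  [-3*t^2*exp(2*t) - 5*t*exp(2*t), t^2*exp(2*t) + t*exp(2*t) + exp(2*t), -2*t^2*exp(2*t) - 2*t*exp(2*t)]
  [-3*t^2*exp(2*t)/2 - 7*t*exp(2*t), t^2*exp(2*t)/2 + 2*t*exp(2*t), -t^2*exp(2*t) - 4*t*exp(2*t) + exp(2*t)]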